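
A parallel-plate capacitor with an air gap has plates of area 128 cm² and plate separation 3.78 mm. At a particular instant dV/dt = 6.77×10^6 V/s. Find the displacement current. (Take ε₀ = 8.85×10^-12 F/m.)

The field between the plates is E = V/d, so dE/dt = (6.77×10^6)/(3.78×10^-3 m) = 1.791×10^9 V/(m·s).
I_d = ε₀ A (dE/dt) = (8.85×10^-12)(0.0128)(1.791×10^9) = 2.03×10^-4 A.

2.03×10^-4 A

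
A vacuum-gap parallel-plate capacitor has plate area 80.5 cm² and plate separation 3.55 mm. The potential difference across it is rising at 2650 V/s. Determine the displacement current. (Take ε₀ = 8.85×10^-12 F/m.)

5.32×10^-8 A

E = V/d so dE/dt = (dV/dt)/d = 7.465×10^5 V/(m·s), and I_d = ε₀ A dE/dt = (8.85×10^-12)(8.05×10^-3)(7.465×10^5) = 5.32×10^-8 A.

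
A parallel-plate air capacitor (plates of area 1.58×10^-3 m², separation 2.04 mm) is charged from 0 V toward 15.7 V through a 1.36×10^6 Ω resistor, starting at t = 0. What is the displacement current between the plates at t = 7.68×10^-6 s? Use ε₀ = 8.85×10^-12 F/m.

C = ε₀A/d = (8.85×10^-12)(1.58×10^-3)/(2.04×10^-3) = 6.854×10^-12 F and τ = RC = 9.321×10^-6 s. I_d in the gap equals the RC charging current.
I_d(t) = (V₀/R) e^(−t/τ) = 1.154×10^-5 · e^(−0.8239) = 5.06×10^-6 A.

5.06×10^-6 A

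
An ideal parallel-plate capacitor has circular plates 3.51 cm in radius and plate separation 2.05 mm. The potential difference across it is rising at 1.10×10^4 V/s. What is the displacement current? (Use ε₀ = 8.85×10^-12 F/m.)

1.84×10^-7 A

C = ε₀A/d = (8.85×10^-12)(3.870×10^-3)/(2.05×10^-3) = 1.671×10^-11 F.
I_d = C dV/dt = (1.671×10^-11)(1.10×10^4) = 1.84×10^-7 A.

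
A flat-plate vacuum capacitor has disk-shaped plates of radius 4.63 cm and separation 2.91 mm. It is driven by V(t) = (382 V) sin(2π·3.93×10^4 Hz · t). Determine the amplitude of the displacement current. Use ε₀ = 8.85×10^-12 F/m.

1.93×10^-3 A

The displacement current equals the conduction current C dV/dt, which peaks at C V₀ ω.
With C = ε₀A/d = (8.85×10^-12)(6.735×10^-3)/(2.91×10^-3) = 2.048×10^-11 F and ω = 2πf = 2.469×10^5 rad/s, I_d,max = (2.048×10^-11)(382)(2.469×10^5) = 1.93×10^-3 A.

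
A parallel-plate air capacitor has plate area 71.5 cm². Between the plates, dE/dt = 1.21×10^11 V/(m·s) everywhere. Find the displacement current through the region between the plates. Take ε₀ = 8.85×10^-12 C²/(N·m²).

7.66×10^-3 A

I_d = ε₀ A (dE/dt) = (8.85×10^-12)(7.15×10^-3 m²)(1.21×10^11) = 7.66×10^-3 A.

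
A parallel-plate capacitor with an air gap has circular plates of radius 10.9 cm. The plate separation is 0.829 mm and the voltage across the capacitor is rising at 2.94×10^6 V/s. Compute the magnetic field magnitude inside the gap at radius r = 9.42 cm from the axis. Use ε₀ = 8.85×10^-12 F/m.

I_d = C dV/dt with C = ε₀πR²/d = 3.985×10^-10 F, so I_d = (3.985×10^-10)(2.94×10^6) = 1.172×10^-3 A.
An Ampèrian loop of radius r encloses a fraction (r/R)² of I_d. Then B·2πr = μ₀ I_d (r/R)², giving B = μ₀ I_d r/(2πR²) = 1.86×10^-9 T.

1.86×10^-9 T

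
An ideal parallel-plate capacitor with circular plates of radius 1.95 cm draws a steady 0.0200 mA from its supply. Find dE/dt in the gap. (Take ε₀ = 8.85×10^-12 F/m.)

By continuity, I_d in the gap equals the 0.0200 mA flowing in the wire.
Then dE/dt = I_d/(ε₀A) = 1.89×10^9 V/(m·s).

1.89×10^9 V/(m·s)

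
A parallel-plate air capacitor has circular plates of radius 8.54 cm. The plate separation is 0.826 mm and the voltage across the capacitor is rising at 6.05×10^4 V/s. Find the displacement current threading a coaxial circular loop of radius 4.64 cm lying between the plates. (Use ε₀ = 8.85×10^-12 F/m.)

With E = V/d, dE/dt = 7.324×10^7 V/(m·s) and πR² = 0.02291 m², giving I_d = ε₀ πR² dE/dt = 1.485×10^-5 A.
Since J_d is uniform, the enclosed fraction is (r/R)² = 0.2952, giving I_d,enc = 4.38×10^-6 A.

4.38×10^-6 A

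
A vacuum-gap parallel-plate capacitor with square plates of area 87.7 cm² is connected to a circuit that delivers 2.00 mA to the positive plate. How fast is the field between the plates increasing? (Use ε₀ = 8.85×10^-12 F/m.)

The displacement current between the plates equals the conduction current, I_d = 2.00 mA.
Inverting I_d = ε₀ A dE/dt gives dE/dt = 2.00×10^-3 / (8.85×10^-12 · 8.77×10^-3) = 2.58×10^10 V/(m·s).

2.58×10^10 V/(m·s)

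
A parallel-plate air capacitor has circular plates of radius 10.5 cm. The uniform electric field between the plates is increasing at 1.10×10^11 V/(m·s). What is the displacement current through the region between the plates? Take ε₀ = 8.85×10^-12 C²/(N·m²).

0.0337 A

I_d = ε₀ A (dE/dt) = (8.85×10^-12)(0.03464 m²)(1.10×10^11) = 0.0337 A.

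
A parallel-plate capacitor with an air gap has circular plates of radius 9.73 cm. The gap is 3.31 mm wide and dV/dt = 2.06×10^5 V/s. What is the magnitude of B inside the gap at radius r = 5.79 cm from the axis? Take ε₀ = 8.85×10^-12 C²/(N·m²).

2.00×10^-11 T

I_d = C dV/dt with C = ε₀πR²/d = 7.952×10^-11 F, so I_d = (7.952×10^-11)(2.06×10^5) = 1.638×10^-5 A.
An Ampèrian loop of radius r encloses a fraction (r/R)² of I_d. Then B·2πr = μ₀ I_d (r/R)², giving B = μ₀ I_d r/(2πR²) = 2.00×10^-11 T.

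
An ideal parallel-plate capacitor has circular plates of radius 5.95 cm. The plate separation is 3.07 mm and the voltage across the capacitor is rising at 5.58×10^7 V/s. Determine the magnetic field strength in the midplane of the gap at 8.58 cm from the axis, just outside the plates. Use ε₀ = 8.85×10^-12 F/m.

I_d = C dV/dt with C = ε₀πR²/d = 3.206×10^-11 F, so I_d = (3.206×10^-11)(5.58×10^7) = 1.789×10^-3 A.
With r > R the enclosed displacement current is the full I_d; B = μ₀ I_d / (2πr) = 4.17×10^-9 T.

4.17×10^-9 T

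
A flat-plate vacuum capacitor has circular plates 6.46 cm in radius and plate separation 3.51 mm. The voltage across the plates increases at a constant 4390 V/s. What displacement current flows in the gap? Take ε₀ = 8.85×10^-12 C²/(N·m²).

E = V/d so dE/dt = (dV/dt)/d = 1.251×10^6 V/(m·s), and I_d = ε₀ A dE/dt = (8.85×10^-12)(0.01311)(1.251×10^6) = 1.45×10^-7 A.

1.45×10^-7 A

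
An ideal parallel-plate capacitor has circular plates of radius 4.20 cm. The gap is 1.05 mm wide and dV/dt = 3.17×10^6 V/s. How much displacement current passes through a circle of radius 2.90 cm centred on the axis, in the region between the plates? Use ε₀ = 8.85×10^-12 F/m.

With E = V/d, dE/dt = 3.019×10^9 V/(m·s) and πR² = 5.542×10^-3 m², giving I_d = ε₀ πR² dE/dt = 1.481×10^-4 A.
Since J_d is uniform, the enclosed fraction is (r/R)² = 0.4768, giving I_d,enc = 7.06×10^-5 A.

7.06×10^-5 A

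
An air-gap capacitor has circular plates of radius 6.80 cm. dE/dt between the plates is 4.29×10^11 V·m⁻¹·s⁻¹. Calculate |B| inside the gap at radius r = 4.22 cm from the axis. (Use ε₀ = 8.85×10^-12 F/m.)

1.01×10^-7 T

I_d = ε₀ dΦ_E/dt = ε₀ πR² (dE/dt) = (8.85×10^-12)(0.01453)(4.29×10^11) = 0.05517 A through the full plate area.
For r < R the Ampère–Maxwell law gives B(2πr) = μ₀ I_d (r²/R²), so B = μ₀ I_d r/(2πR²) = (4π×10^-7)(0.05517)(0.0422)/(2π·0.0680²) = 1.01×10^-7 T.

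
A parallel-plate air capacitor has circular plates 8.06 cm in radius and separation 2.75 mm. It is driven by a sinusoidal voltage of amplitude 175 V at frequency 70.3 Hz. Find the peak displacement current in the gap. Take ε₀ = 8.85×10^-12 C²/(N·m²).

5.08×10^-6 A

C = ε₀A/d = (8.85×10^-12)(0.02041)/(2.75×10^-3) = 6.568×10^-11 F; ω = 2πf = 441.7 rad/s.
I_d = C dV/dt, so |I_d|_max = C V₀ ω = (6.568×10^-11)(175)(441.7) = 5.08×10^-6 A.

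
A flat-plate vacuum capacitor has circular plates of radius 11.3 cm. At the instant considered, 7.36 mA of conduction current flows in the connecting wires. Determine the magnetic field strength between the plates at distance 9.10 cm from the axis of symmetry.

1.05×10^-8 T

Between the plates the displacement current equals the wire current: I_d = 7.36 mA = 7.36×10^-3 A.
∮B·dl = μ₀ I_d,enc with I_d,enc = I_d r²/R² = 4.773×10^-3 A; so B = μ₀ I_d,enc/(2πr) = 1.05×10^-8 T.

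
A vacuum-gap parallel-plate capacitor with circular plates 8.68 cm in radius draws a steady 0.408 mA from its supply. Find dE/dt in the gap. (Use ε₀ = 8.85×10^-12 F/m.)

The displacement current between the plates equals the conduction current, I_d = 0.408 mA.
Then dE/dt = I_d/(ε₀A) = 1.95×10^9 V/(m·s).

1.95×10^9 V/(m·s)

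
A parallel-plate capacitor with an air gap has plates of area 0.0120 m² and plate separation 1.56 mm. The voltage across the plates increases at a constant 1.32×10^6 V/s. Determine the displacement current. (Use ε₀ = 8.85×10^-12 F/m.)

The field between the plates is E = V/d, so dE/dt = (1.32×10^6)/(1.56×10^-3 m) = 8.462×10^8 V/(m·s).
I_d = ε₀ A (dE/dt) = (8.85×10^-12)(0.0120)(8.462×10^8) = 8.99×10^-5 A.

8.99×10^-5 A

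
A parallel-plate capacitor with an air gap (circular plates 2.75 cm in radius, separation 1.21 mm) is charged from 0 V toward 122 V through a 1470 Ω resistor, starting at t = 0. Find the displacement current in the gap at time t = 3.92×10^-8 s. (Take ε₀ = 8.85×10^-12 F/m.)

0.0179 A

C = ε₀A/d = (8.85×10^-12)(2.376×10^-3)/(1.21×10^-3) = 1.738×10^-11 F, so τ = RC = 2.555×10^-8 s.
The conduction current is I(t) = (V₀/R) e^(−t/τ), and the displacement current between the plates equals it.
t/τ = 1.534; I_d = (122/1470) · e^(−1.534) = (0.08299)(0.2157) = 0.0179 A.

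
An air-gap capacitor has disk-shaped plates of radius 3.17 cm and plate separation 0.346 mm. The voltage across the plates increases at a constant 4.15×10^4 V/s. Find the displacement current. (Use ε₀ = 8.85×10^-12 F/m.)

3.35×10^-6 A

The displacement current equals the charging current C dV/dt. With C = ε₀A/d = (8.85×10^-12)(3.157×10^-3)/(3.46×10^-4) = 8.075×10^-11 F, I_d = (8.075×10^-11)(4.15×10^4) = 3.35×10^-6 A.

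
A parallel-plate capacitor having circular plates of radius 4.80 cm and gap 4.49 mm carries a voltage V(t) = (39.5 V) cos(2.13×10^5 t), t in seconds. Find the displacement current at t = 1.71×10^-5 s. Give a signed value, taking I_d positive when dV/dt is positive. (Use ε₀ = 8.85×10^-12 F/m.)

dV/dt = (39.5)(2.13×10^5)·−sin(3.6423) = 4.039×10^6 V/s.
I_d = C dV/dt with C = ε₀A/d = (8.85×10^-12)(7.238×10^-3)/(4.49×10^-3) = 1.427×10^-11 F, so I_d = (1.427×10^-11)(4.039×10^6) = 5.76×10^-5 A.

5.76×10^-5 A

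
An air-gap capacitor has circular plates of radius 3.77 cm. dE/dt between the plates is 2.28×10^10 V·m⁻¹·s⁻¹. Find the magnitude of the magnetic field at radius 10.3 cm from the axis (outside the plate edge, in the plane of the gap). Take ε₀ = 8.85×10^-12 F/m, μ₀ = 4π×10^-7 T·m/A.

I_d = ε₀ dΦ_E/dt = ε₀ πR² (dE/dt) = (8.85×10^-12)(4.465×10^-3)(2.28×10^10) = 9.009×10^-4 A through the full plate area.
With r > R the enclosed displacement current is the full I_d; B = μ₀ I_d / (2πr) = 1.75×10^-9 T.

1.75×10^-9 T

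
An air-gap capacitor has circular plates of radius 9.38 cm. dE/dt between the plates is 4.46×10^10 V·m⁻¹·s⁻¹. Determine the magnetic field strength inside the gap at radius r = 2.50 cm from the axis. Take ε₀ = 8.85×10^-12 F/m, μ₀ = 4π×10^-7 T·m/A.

Total displacement current: I_d = ε₀(πR²)(dE/dt) = (8.85×10^-12)(0.02764)(4.46×10^10) = 0.01091 A.
∮B·dl = μ₀ I_d,enc with I_d,enc = I_d r²/R² = 7.750×10^-4 A; so B = μ₀ I_d,enc/(2πr) = 6.20×10^-9 T.

6.20×10^-9 T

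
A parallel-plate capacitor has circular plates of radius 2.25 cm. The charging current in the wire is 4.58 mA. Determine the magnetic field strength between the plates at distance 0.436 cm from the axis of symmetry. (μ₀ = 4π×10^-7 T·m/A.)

7.89×10^-9 T

Between the plates the displacement current equals the wire current: I_d = 4.58 mA = 4.58×10^-3 A.
An Ampèrian loop of radius r encloses a fraction (r/R)² of I_d. Then B·2πr = μ₀ I_d (r/R)², giving B = μ₀ I_d r/(2πR²) = 7.89×10^-9 T.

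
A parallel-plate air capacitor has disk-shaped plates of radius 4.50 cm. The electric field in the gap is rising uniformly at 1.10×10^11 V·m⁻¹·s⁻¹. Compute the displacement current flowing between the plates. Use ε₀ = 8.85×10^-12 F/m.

I_d = ε₀ A (dE/dt) = (8.85×10^-12)(6.362×10^-3 m²)(1.10×10^11) = 6.19×10^-3 A.

6.19×10^-3 A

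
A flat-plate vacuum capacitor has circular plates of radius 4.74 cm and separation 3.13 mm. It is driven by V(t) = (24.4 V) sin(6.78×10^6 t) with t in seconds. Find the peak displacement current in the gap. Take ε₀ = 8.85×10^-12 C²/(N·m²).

3.30×10^-3 A

C = ε₀A/d = (8.85×10^-12)(7.058×10^-3)/(3.13×10^-3) = 1.996×10^-11 F; ω = 6.78×10^6 rad/s.
I_d = C dV/dt, so |I_d|_max = C V₀ ω = (1.996×10^-11)(24.4)(6.78×10^6) = 3.30×10^-3 A.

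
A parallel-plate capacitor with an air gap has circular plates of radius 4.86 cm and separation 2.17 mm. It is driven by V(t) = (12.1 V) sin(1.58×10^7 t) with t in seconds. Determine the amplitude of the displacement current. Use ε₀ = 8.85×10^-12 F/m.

The displacement current equals the conduction current C dV/dt, which peaks at C V₀ ω.
With C = ε₀A/d = (8.85×10^-12)(7.420×10^-3)/(2.17×10^-3) = 3.026×10^-11 F and ω = 1.58×10^7 rad/s, I_d,max = (3.026×10^-11)(12.1)(1.58×10^7) = 5.79×10^-3 A.

5.79×10^-3 A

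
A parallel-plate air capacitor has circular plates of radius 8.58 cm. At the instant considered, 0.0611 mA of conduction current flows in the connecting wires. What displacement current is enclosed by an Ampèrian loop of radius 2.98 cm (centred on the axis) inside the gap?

No conduction current crosses the gap, so I_d there equals the 6.11×10^-5 A in the leads.
The field is uniform, so I_d,enc = I_d (r/R)² = (6.11×10^-5)(2.98/8.58)² = 7.37×10^-6 A.

7.37×10^-6 A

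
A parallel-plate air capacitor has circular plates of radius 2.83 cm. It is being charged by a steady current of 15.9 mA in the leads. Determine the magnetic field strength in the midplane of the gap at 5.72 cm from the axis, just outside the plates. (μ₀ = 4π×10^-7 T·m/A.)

5.56×10^-8 T

Between the plates the displacement current equals the wire current: I_d = 15.9 mA = 0.0159 A.
Outside the plates the loop encloses all of I_d, so B·2πr = μ₀ I_d and B = 5.56×10^-8 T.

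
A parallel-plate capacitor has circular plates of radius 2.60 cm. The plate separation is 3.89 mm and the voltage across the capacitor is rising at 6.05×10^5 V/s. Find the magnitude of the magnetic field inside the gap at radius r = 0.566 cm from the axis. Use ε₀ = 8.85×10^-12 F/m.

4.89×10^-12 T

I_d = C dV/dt with C = ε₀πR²/d = 4.832×10^-12 F, so I_d = (4.832×10^-12)(6.05×10^5) = 2.923×10^-6 A.
For r < R the Ampère–Maxwell law gives B(2πr) = μ₀ I_d (r²/R²), so B = μ₀ I_d r/(2πR²) = (4π×10^-7)(2.923×10^-6)(5.66×10^-3)/(2π·0.0260²) = 4.89×10^-12 T.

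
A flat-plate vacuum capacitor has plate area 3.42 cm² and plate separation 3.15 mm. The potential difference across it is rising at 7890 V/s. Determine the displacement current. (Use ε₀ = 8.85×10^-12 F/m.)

The displacement current equals the charging current C dV/dt. With C = ε₀A/d = (8.85×10^-12)(3.42×10^-4)/(3.15×10^-3) = 9.609×10^-13 F, I_d = (9.609×10^-13)(7890) = 7.58×10^-9 A.

7.58×10^-9 A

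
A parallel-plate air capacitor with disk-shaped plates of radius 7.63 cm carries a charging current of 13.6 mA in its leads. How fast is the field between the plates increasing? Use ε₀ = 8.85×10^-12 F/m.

8.40×10^10 V/(m·s)

The displacement current between the plates equals the conduction current, I_d = 13.6 mA.
Inverting I_d = ε₀ A dE/dt gives dE/dt = 0.0136 / (8.85×10^-12 · 0.01829) = 8.40×10^10 V/(m·s).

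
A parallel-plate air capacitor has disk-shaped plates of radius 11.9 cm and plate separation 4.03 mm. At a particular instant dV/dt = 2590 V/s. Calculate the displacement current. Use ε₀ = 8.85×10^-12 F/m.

2.53×10^-7 A

The field between the plates is E = V/d, so dE/dt = (2590)/(4.03×10^-3 m) = 6.427×10^5 V/(m·s).
I_d = ε₀ A (dE/dt) = (8.85×10^-12)(0.04449)(6.427×10^5) = 2.53×10^-7 A.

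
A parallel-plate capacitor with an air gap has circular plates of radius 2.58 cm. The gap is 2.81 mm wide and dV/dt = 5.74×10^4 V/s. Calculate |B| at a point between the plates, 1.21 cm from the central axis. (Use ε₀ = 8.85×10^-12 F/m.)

1.37×10^-12 T

With E = V/d, dE/dt = 2.043×10^7 V/(m·s) and πR² = 2.091×10^-3 m², giving I_d = ε₀ πR² dE/dt = 3.781×10^-7 A.
An Ampèrian loop of radius r encloses a fraction (r/R)² of I_d. Then B·2πr = μ₀ I_d (r/R)², giving B = μ₀ I_d r/(2πR²) = 1.37×10^-12 T.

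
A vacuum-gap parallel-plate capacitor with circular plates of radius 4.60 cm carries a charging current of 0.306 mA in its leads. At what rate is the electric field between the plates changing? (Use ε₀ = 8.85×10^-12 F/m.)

The displacement current between the plates equals the conduction current, I_d = 0.306 mA.
Inverting I_d = ε₀ A dE/dt gives dE/dt = 3.06×10^-4 / (8.85×10^-12 · 6.648×10^-3) = 5.20×10^9 V/(m·s).

5.20×10^9 V/(m·s)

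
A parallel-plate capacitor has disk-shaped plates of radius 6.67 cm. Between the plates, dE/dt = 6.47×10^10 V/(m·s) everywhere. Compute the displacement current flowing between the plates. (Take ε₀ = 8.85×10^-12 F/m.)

The displacement current is ε₀ times dΦ_E/dt = ε₀ A dE/dt = (8.85×10^-12)(0.01398)(6.47×10^10) = 8.00×10^-3 A.

8.00×10^-3 A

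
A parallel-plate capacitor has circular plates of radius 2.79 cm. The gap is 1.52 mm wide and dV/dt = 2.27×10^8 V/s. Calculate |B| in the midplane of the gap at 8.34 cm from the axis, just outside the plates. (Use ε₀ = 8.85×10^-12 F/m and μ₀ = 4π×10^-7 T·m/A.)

dE/dt = (dV/dt)/d = 1.493×10^11 V/(m·s); I_d = ε₀(πR²)(dE/dt) = (8.85×10^-12)(2.445×10^-3)(1.493×10^11) = 3.231×10^-3 A.
Outside the plates the loop encloses all of I_d, so B·2πr = μ₀ I_d and B = 7.75×10^-9 T.

7.75×10^-9 T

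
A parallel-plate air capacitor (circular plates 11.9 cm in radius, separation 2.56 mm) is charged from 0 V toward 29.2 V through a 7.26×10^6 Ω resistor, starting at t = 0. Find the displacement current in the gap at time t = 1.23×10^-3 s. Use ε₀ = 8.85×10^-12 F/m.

1.34×10^-6 A

With C = ε₀A/d = (8.85×10^-12)(0.04449)/(2.56×10^-3) = 1.538×10^-10 F, the time constant is τ = RC = 1.117×10^-3 s, so t/τ = 1.101 and e^(−t/τ) = 0.3325.
I_d = I_cond = (V₀/R) e^(−t/τ) = (4.022×10^-6)(0.3325) = 1.34×10^-6 A.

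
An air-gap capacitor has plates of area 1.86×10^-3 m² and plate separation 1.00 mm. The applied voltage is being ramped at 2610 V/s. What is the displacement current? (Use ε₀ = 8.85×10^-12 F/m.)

E = V/d so dE/dt = (dV/dt)/d = 2.610×10^6 V/(m·s), and I_d = ε₀ A dE/dt = (8.85×10^-12)(1.86×10^-3)(2.610×10^6) = 4.30×10^-8 A.

4.30×10^-8 A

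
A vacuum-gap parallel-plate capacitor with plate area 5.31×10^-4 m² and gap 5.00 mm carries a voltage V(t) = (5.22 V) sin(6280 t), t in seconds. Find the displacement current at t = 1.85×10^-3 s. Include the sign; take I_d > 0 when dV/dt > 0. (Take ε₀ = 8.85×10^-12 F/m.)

dV/dt = (5.22)(6280)·cos(11.618) = 1.911×10^4 V/s.
I_d = C dV/dt with C = ε₀A/d = (8.85×10^-12)(5.31×10^-4)/(5.00×10^-3) = 9.399×10^-13 F, so I_d = (9.399×10^-13)(1.911×10^4) = 1.80×10^-8 A.

1.80×10^-8 A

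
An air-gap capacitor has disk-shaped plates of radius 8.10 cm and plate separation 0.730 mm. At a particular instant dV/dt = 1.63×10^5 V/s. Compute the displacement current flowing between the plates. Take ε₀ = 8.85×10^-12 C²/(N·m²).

C = ε₀A/d = (8.85×10^-12)(0.02061)/(7.30×10^-4) = 2.499×10^-10 F.
I_d = C dV/dt = (2.499×10^-10)(1.63×10^5) = 4.07×10^-5 A.

4.07×10^-5 A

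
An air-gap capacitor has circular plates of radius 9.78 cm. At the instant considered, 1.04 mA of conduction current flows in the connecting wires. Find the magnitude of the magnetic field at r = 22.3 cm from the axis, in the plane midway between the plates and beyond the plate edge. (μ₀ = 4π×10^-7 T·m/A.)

9.33×10^-10 T

No conduction current crosses the gap, so I_d there equals the 1.04×10^-3 A in the leads.
With r > R the enclosed displacement current is the full I_d; B = μ₀ I_d / (2πr) = 9.33×10^-10 T.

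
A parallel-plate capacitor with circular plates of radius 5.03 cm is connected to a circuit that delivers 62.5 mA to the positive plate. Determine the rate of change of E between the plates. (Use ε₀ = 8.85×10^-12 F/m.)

Charge continuity gives I_d = I = 0.0625 A between the plates.
Since I_d = ε₀ A dE/dt, dE/dt = I_d/(ε₀A) = (0.0625)/((8.85×10^-12)(7.949×10^-3)) = 8.88×10^11 V/(m·s).

8.88×10^11 V/(m·s)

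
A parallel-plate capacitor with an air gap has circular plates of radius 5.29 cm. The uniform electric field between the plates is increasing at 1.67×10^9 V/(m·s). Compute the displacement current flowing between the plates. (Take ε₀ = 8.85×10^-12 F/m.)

The displacement current is ε₀ times dΦ_E/dt = ε₀ A dE/dt = (8.85×10^-12)(8.791×10^-3)(1.67×10^9) = 1.30×10^-4 A.

1.30×10^-4 A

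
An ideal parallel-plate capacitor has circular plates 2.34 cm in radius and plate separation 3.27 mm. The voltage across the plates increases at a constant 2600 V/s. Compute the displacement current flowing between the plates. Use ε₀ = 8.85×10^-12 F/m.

1.21×10^-8 A

E = V/d so dE/dt = (dV/dt)/d = 7.951×10^5 V/(m·s), and I_d = ε₀ A dE/dt = (8.85×10^-12)(1.720×10^-3)(7.951×10^5) = 1.21×10^-8 A.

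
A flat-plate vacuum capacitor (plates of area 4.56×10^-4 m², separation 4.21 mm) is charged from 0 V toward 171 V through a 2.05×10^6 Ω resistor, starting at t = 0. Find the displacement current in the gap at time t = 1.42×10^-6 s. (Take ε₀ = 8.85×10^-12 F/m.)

4.05×10^-5 A

C = ε₀A/d = (8.85×10^-12)(4.56×10^-4)/(4.21×10^-3) = 9.586×10^-13 F and τ = RC = 1.965×10^-6 s. I_d in the gap equals the RC charging current.
I_d(t) = (V₀/R) e^(−t/τ) = 8.341×10^-5 · e^(−0.7226) = 4.05×10^-5 A.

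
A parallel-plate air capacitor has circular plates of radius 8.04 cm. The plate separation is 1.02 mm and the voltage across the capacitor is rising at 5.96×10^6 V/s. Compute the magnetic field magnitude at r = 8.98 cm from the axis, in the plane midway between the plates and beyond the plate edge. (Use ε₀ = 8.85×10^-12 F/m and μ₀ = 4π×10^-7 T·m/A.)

2.34×10^-9 T

With E = V/d, dE/dt = 5.843×10^9 V/(m·s) and πR² = 0.02031 m², giving I_d = ε₀ πR² dE/dt = 1.050×10^-3 A.
For r ≥ R the full I_d is enclosed: B = μ₀ I_d/(2πr) = (4π×10^-7)(1.050×10^-3)/(2π·0.0898) = 2.34×10^-9 T.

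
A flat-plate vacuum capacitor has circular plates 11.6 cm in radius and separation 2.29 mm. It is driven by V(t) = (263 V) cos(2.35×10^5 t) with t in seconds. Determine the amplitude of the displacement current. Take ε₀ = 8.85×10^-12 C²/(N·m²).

0.0101 A

The displacement current equals the conduction current C dV/dt, which peaks at C V₀ ω.
With C = ε₀A/d = (8.85×10^-12)(0.04227)/(2.29×10^-3) = 1.634×10^-10 F and ω = 2.35×10^5 rad/s, I_d,max = (1.634×10^-10)(263)(2.35×10^5) = 0.0101 A.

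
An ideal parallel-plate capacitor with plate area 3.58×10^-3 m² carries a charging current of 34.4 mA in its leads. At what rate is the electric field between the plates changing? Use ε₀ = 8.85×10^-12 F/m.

1.09×10^12 V/(m·s)

Charge continuity gives I_d = I = 0.0344 A between the plates.
Then dE/dt = I_d/(ε₀A) = 1.09×10^12 V/(m·s).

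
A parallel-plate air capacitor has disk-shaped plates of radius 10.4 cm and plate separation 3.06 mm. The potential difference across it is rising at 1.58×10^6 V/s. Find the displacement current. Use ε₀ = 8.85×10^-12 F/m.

1.55×10^-4 A

C = ε₀A/d = (8.85×10^-12)(0.03398)/(3.06×10^-3) = 9.828×10^-11 F.
I_d = C dV/dt = (9.828×10^-11)(1.58×10^6) = 1.55×10^-4 A.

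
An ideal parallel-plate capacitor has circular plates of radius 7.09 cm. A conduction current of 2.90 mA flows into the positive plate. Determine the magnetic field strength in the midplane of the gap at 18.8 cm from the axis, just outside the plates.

3.09×10^-9 T

No conduction current crosses the gap, so I_d there equals the 2.90×10^-3 A in the leads.
Outside the plates the loop encloses all of I_d, so B·2πr = μ₀ I_d and B = 3.09×10^-9 T.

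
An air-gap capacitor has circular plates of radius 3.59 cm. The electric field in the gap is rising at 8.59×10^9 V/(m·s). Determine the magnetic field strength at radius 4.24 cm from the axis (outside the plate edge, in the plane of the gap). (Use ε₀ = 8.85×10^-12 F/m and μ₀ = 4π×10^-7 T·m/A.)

I_d = ε₀ dΦ_E/dt = ε₀ πR² (dE/dt) = (8.85×10^-12)(4.049×10^-3)(8.59×10^9) = 3.078×10^-4 A through the full plate area.
Outside the plates the loop encloses all of I_d, so B·2πr = μ₀ I_d and B = 1.45×10^-9 T.

1.45×10^-9 T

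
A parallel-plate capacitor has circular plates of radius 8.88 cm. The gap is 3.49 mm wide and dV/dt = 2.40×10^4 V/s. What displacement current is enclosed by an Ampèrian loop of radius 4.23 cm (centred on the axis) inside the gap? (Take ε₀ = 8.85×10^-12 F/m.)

With E = V/d, dE/dt = 6.877×10^6 V/(m·s) and πR² = 0.02477 m², giving I_d = ε₀ πR² dE/dt = 1.508×10^-6 A.
Since J_d is uniform, the enclosed fraction is (r/R)² = 0.2269, giving I_d,enc = 3.42×10^-7 A.

3.42×10^-7 A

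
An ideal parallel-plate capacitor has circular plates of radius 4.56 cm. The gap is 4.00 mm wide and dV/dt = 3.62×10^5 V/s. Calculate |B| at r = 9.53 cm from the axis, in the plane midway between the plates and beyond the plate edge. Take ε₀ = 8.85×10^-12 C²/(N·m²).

1.10×10^-11 T

With E = V/d, dE/dt = 9.050×10^7 V/(m·s) and πR² = 6.533×10^-3 m², giving I_d = ε₀ πR² dE/dt = 5.232×10^-6 A.
Outside the plates the loop encloses all of I_d, so B·2πr = μ₀ I_d and B = 1.10×10^-11 T.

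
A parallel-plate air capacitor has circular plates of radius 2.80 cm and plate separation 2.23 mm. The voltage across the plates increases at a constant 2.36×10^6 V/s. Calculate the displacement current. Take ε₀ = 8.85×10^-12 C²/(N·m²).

The field between the plates is E = V/d, so dE/dt = (2.36×10^6)/(2.23×10^-3 m) = 1.058×10^9 V/(m·s).
I_d = ε₀ A (dE/dt) = (8.85×10^-12)(2.463×10^-3)(1.058×10^9) = 2.31×10^-5 A.

2.31×10^-5 A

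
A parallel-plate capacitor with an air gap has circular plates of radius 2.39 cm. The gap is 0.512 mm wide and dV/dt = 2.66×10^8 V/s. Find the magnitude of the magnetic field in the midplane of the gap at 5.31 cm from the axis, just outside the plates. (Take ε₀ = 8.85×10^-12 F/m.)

3.11×10^-8 T

dE/dt = (dV/dt)/d = 5.195×10^11 V/(m·s); I_d = ε₀(πR²)(dE/dt) = (8.85×10^-12)(1.795×10^-3)(5.195×10^11) = 8.253×10^-3 A.
For r ≥ R the full I_d is enclosed: B = μ₀ I_d/(2πr) = (4π×10^-7)(8.253×10^-3)/(2π·0.0531) = 3.11×10^-8 T.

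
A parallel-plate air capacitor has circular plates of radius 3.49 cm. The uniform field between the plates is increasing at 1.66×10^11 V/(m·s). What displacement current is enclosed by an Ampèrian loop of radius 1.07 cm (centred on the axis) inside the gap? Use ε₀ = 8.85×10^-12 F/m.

5.28×10^-4 A

Through the whole plate area (πR² = 3.826×10^-3 m²), I_d = ε₀ πR² dE/dt = 5.621×10^-3 A.
Through an area πr² the displacement current is I_d·(πr²/πR²) = I_d (r/R)² = 5.28×10^-4 A.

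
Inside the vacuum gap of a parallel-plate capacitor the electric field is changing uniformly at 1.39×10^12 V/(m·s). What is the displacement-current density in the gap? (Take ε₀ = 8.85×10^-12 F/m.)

J_d = ε₀ dE/dt = (8.85×10^-12)(1.39×10^12) = 12.3 A/m².

12.3 A/m²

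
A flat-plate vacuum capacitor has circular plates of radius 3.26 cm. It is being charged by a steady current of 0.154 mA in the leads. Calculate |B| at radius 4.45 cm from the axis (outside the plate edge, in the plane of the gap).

By continuity the displacement current in the gap matches the conduction current: I_d = 1.54×10^-4 A.
With r > R the enclosed displacement current is the full I_d; B = μ₀ I_d / (2πr) = 6.92×10^-10 T.

6.92×10^-10 T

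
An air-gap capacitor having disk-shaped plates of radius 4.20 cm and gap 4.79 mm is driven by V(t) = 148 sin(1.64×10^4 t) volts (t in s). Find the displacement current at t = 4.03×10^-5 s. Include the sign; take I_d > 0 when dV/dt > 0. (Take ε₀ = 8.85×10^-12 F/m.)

1.96×10^-5 A

dV/dt = (148)(1.64×10^4)·cos(0.66092) = 1.916×10^6 V/s.
I_d = C dV/dt with C = ε₀A/d = (8.85×10^-12)(5.542×10^-3)/(4.79×10^-3) = 1.024×10^-11 F, so I_d = (1.024×10^-11)(1.916×10^6) = 1.96×10^-5 A.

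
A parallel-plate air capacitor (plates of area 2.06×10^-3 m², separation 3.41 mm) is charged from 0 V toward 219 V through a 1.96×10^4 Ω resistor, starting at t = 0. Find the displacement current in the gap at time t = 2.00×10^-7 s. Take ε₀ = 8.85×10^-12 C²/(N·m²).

1.66×10^-3 A

C = ε₀A/d = (8.85×10^-12)(2.06×10^-3)/(3.41×10^-3) = 5.346×10^-12 F, so τ = RC = 1.048×10^-7 s.
The conduction current is I(t) = (V₀/R) e^(−t/τ), and the displacement current between the plates equals it.
t/τ = 1.908; I_d = (219/1.96×10^4) · e^(−1.908) = (0.01117)(0.1484) = 1.66×10^-3 A.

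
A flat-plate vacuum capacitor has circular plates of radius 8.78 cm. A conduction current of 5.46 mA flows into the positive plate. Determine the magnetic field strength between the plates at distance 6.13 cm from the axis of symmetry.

8.68×10^-9 T

Between the plates the displacement current equals the wire current: I_d = 5.46 mA = 5.46×10^-3 A.
For r < R the Ampère–Maxwell law gives B(2πr) = μ₀ I_d (r²/R²), so B = μ₀ I_d r/(2πR²) = (4π×10^-7)(5.46×10^-3)(0.0613)/(2π·0.0878²) = 8.68×10^-9 T.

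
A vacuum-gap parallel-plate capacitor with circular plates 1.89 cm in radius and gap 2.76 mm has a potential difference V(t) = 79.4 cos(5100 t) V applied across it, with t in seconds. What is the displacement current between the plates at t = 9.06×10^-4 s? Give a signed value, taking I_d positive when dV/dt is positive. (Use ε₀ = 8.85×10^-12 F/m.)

C = ε₀A/d = (8.85×10^-12)(1.122×10^-3)/(2.76×10^-3) = 3.598×10^-12 F. dV/dt = V₀ω·−sin(ωt); at ωt = 4.6206 rad this factor is 0.9958.
I_d = C dV/dt = (3.598×10^-12)(79.4)(5100)(0.9958) = 1.45×10^-6 A.

1.45×10^-6 A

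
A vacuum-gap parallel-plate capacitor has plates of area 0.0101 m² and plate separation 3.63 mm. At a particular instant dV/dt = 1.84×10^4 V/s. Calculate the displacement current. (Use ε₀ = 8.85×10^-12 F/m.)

4.53×10^-7 A

C = ε₀A/d = (8.85×10^-12)(0.0101)/(3.63×10^-3) = 2.462×10^-11 F.
I_d = C dV/dt = (2.462×10^-11)(1.84×10^4) = 4.53×10^-7 A.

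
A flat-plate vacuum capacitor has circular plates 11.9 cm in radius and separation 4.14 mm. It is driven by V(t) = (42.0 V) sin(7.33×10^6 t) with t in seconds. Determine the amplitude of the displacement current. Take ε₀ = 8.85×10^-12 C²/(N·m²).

0.0293 A

C = ε₀A/d = (8.85×10^-12)(0.04449)/(4.14×10^-3) = 9.511×10^-11 F; ω = 7.33×10^6 rad/s.
I_d = C dV/dt, so |I_d|_max = C V₀ ω = (9.511×10^-11)(42.0)(7.33×10^6) = 0.0293 A.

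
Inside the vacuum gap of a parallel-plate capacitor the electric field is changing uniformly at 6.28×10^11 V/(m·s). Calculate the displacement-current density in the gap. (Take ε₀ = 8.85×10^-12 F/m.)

5.56 A/m²

J_d = ε₀ ∂E/∂t, so J_d = 5.56 A/m².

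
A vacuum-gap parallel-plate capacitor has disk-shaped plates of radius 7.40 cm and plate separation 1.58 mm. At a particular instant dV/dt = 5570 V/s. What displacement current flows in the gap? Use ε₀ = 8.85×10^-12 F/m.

The displacement current equals the charging current C dV/dt. With C = ε₀A/d = (8.85×10^-12)(0.01720)/(1.58×10^-3) = 9.634×10^-11 F, I_d = (9.634×10^-11)(5570) = 5.37×10^-7 A.

5.37×10^-7 A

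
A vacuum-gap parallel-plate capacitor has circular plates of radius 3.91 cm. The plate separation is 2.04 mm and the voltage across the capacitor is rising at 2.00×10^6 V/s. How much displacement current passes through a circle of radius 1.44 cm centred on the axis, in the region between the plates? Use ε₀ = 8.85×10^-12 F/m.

dE/dt = (dV/dt)/d = 9.804×10^8 V/(m·s); I_d = ε₀(πR²)(dE/dt) = (8.85×10^-12)(4.803×10^-3)(9.804×10^8) = 4.167×10^-5 A.
The field is uniform, so I_d,enc = I_d (r/R)² = (4.167×10^-5)(1.44/3.91)² = 5.65×10^-6 A.

5.65×10^-6 A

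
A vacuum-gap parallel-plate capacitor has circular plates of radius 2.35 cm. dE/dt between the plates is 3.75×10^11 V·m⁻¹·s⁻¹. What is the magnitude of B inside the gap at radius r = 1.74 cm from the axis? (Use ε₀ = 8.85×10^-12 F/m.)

3.63×10^-8 T

Through the whole plate area (πR² = 1.735×10^-3 m²), I_d = ε₀ πR² dE/dt = 5.758×10^-3 A.
An Ampèrian loop of radius r encloses a fraction (r/R)² of I_d. Then B·2πr = μ₀ I_d (r/R)², giving B = μ₀ I_d r/(2πR²) = 3.63×10^-8 T.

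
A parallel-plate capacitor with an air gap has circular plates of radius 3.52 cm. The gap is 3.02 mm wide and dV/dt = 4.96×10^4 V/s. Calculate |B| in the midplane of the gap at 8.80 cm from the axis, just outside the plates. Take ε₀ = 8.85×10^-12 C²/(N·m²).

1.29×10^-12 T

With E = V/d, dE/dt = 1.642×10^7 V/(m·s) and πR² = 3.893×10^-3 m², giving I_d = ε₀ πR² dE/dt = 5.657×10^-7 A.
With r > R the enclosed displacement current is the full I_d; B = μ₀ I_d / (2πr) = 1.29×10^-12 T.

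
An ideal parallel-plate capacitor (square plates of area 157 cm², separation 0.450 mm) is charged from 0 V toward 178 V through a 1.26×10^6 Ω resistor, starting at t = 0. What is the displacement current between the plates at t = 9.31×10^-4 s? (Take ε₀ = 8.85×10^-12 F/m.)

C = ε₀A/d = (8.85×10^-12)(0.0157)/(4.50×10^-4) = 3.088×10^-10 F and τ = RC = 3.891×10^-4 s. I_d in the gap equals the RC charging current.
I_d(t) = (V₀/R) e^(−t/τ) = 1.413×10^-4 · e^(−2.393) = 1.29×10^-5 A.

1.29×10^-5 A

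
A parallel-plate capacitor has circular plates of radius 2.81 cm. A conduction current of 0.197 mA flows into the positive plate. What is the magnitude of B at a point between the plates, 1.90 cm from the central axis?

By continuity the displacement current in the gap matches the conduction current: I_d = 1.97×10^-4 A.
An Ampèrian loop of radius r encloses a fraction (r/R)² of I_d. Then B·2πr = μ₀ I_d (r/R)², giving B = μ₀ I_d r/(2πR²) = 9.48×10^-10 T.

9.48×10^-10 T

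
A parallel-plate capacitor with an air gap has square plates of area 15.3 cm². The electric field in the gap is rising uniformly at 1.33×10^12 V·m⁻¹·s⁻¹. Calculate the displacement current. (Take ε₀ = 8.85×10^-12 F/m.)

The displacement current is ε₀ times dΦ_E/dt = ε₀ A dE/dt = (8.85×10^-12)(1.53×10^-3)(1.33×10^12) = 0.0180 A.

0.0180 A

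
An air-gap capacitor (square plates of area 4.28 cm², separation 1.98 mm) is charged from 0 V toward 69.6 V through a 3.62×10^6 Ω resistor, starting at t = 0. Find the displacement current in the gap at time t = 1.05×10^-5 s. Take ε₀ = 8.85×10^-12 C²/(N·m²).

4.22×10^-6 A

C = ε₀A/d = (8.85×10^-12)(4.28×10^-4)/(1.98×10^-3) = 1.913×10^-12 F, so τ = RC = 6.925×10^-6 s.
The conduction current is I(t) = (V₀/R) e^(−t/τ), and the displacement current between the plates equals it.
t/τ = 1.516; I_d = (69.6/3.62×10^6) · e^(−1.516) = (1.923×10^-5)(0.2196) = 4.22×10^-6 A.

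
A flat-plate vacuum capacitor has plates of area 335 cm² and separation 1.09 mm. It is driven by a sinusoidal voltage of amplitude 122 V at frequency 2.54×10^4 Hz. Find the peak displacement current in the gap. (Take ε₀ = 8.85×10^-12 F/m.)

The displacement current equals the conduction current C dV/dt, which peaks at C V₀ ω.
With C = ε₀A/d = (8.85×10^-12)(0.0335)/(1.09×10^-3) = 2.720×10^-10 F and ω = 2πf = 1.596×10^5 rad/s, I_d,max = (2.720×10^-10)(122)(1.596×10^5) = 5.30×10^-3 A.

5.30×10^-3 A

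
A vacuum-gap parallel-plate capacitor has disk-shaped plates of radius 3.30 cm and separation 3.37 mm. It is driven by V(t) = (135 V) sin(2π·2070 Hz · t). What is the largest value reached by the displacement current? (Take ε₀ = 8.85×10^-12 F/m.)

C = ε₀A/d = (8.85×10^-12)(3.421×10^-3)/(3.37×10^-3) = 8.984×10^-12 F; ω = 2πf = 1.301×10^4 rad/s.
I_d = C dV/dt, so |I_d|_max = C V₀ ω = (8.984×10^-12)(135)(1.301×10^4) = 1.58×10^-5 A.

1.58×10^-5 A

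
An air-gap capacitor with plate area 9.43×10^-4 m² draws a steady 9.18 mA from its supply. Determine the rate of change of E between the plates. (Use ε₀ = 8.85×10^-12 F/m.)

The displacement current between the plates equals the conduction current, I_d = 9.18 mA.
Since I_d = ε₀ A dE/dt, dE/dt = I_d/(ε₀A) = (9.18×10^-3)/((8.85×10^-12)(9.43×10^-4)) = 1.10×10^12 V/(m·s).

1.10×10^12 V/(m·s)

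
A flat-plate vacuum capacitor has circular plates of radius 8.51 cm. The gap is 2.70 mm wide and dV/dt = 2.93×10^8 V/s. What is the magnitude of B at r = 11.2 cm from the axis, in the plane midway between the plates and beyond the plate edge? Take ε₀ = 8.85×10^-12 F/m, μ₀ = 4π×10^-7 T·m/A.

I_d = C dV/dt with C = ε₀πR²/d = 7.457×10^-11 F, so I_d = (7.457×10^-11)(2.93×10^8) = 0.02185 A.
For r ≥ R the full I_d is enclosed: B = μ₀ I_d/(2πr) = (4π×10^-7)(0.02185)/(2π·0.112) = 3.90×10^-8 T.

3.90×10^-8 T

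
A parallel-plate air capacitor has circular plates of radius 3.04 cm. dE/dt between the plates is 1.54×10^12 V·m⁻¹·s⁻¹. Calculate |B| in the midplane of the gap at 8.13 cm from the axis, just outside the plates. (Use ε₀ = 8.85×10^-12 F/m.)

9.73×10^-8 T

I_d = ε₀ dΦ_E/dt = ε₀ πR² (dE/dt) = (8.85×10^-12)(2.903×10^-3)(1.54×10^12) = 0.03956 A through the full plate area.
For r ≥ R the full I_d is enclosed: B = μ₀ I_d/(2πr) = (4π×10^-7)(0.03956)/(2π·0.0813) = 9.73×10^-8 T.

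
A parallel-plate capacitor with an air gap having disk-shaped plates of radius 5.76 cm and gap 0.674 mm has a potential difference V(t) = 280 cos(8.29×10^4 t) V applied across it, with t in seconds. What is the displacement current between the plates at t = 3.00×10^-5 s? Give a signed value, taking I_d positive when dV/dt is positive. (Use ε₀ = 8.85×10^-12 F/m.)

-1.93×10^-3 A

C = ε₀A/d = (8.85×10^-12)(0.01042)/(6.74×10^-4) = 1.368×10^-10 F. dV/dt = V₀ω·−sin(ωt); at ωt = 2.487 rad this factor is -0.6088.
I_d = C dV/dt = (1.368×10^-10)(280)(8.29×10^4)(-0.6088) = -1.93×10^-3 A.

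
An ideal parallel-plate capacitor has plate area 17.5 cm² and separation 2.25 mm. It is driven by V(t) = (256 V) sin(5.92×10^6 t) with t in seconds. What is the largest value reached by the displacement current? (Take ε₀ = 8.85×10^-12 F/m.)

0.0104 A

C = ε₀A/d = (8.85×10^-12)(1.75×10^-3)/(2.25×10^-3) = 6.883×10^-12 F; ω = 5.92×10^6 rad/s.
I_d = C dV/dt, so |I_d|_max = C V₀ ω = (6.883×10^-12)(256)(5.92×10^6) = 0.0104 A.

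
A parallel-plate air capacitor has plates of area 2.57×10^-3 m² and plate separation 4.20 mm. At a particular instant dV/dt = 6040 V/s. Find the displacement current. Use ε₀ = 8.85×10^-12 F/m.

3.27×10^-8 A

C = ε₀A/d = (8.85×10^-12)(2.57×10^-3)/(4.20×10^-3) = 5.415×10^-12 F.
I_d = C dV/dt = (5.415×10^-12)(6040) = 3.27×10^-8 A.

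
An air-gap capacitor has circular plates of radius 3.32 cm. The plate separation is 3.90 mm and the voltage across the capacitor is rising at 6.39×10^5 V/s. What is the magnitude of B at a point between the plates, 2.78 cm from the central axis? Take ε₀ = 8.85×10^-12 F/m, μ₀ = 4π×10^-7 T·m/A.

2.53×10^-11 T

dE/dt = (dV/dt)/d = 1.638×10^8 V/(m·s); I_d = ε₀(πR²)(dE/dt) = (8.85×10^-12)(3.463×10^-3)(1.638×10^8) = 5.020×10^-6 A.
For r < R the Ampère–Maxwell law gives B(2πr) = μ₀ I_d (r²/R²), so B = μ₀ I_d r/(2πR²) = (4π×10^-7)(5.020×10^-6)(0.0278)/(2π·0.0332²) = 2.53×10^-11 T.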